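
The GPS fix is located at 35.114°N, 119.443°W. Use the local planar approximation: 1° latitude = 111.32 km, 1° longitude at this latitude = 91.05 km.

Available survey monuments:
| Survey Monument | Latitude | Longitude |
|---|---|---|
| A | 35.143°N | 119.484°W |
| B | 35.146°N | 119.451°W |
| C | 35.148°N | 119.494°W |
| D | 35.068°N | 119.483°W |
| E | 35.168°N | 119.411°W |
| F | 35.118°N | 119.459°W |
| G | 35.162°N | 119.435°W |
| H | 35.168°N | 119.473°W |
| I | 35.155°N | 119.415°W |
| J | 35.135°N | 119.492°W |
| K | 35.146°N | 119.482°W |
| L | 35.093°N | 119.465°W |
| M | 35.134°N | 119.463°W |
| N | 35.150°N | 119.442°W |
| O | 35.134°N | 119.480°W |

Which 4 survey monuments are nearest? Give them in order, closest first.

F, M, L, B

Distances from 35.114°N, 119.443°W:
A: √((0.029·111.32)² + (-0.041·91.05)²) = √(10.42179 + 13.93566) = 4.935 km
B: √((0.032·111.32)² + (-0.008·91.05)²) = √(12.68955 + 0.53057) = 3.636 km
C: √((0.034·111.32)² + (-0.051·91.05)²) = √(14.32532 + 21.56256) = 5.991 km
D: √((-0.046·111.32)² + (-0.040·91.05)²) = √(26.22177 + 13.26416) = 6.284 km
E: √((0.054·111.32)² + (0.032·91.05)²) = √(36.13549 + 8.48906) = 6.680 km
F: √((0.004·111.32)² + (-0.016·91.05)²) = √(0.19827 + 2.12227) = 1.523 km
G: √((0.048·111.32)² + (0.008·91.05)²) = √(28.55150 + 0.53057) = 5.393 km
H: √((0.054·111.32)² + (-0.030·91.05)²) = √(36.13549 + 7.46109) = 6.603 km
I: √((0.041·111.32)² + (0.028·91.05)²) = √(20.83119 + 6.49944) = 5.228 km
J: √((0.021·111.32)² + (-0.049·91.05)²) = √(5.46493 + 19.90454) = 5.037 km
K: √((0.032·111.32)² + (-0.039·91.05)²) = √(12.68955 + 12.60925) = 5.030 km
L: √((-0.021·111.32)² + (-0.022·91.05)²) = √(5.46493 + 4.01241) = 3.079 km
M: √((0.020·111.32)² + (-0.020·91.05)²) = √(4.95686 + 3.31604) = 2.876 km
N: √((0.036·111.32)² + (0.001·91.05)²) = √(16.06022 + 0.00829) = 4.009 km
O: √((0.020·111.32)² + (-0.037·91.05)²) = √(4.95686 + 11.34915) = 4.038 km
Sorted: F (1.523 km) < M (2.876 km) < L (3.079 km) < B (3.636 km) < N (4.009 km) < O (4.038 km) < …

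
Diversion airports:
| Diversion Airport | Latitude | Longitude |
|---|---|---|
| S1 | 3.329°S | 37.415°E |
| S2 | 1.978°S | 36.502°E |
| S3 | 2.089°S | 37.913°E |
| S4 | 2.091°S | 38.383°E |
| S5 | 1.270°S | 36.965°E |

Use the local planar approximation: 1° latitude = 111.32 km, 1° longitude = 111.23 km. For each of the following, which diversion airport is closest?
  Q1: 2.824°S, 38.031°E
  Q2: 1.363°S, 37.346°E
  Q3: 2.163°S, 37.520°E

Q1 at 2.824°S, 38.031°E:
  S1: √((-0.505·111.32)² + (-0.616·111.23)²) = √(3160.30612 + 4694.67247) = 88.628 km
  S2: √((0.846·111.32)² + (-1.529·111.23)²) = √(8869.25459 + 28924.03279) = 194.405 km
  S3: √((0.735·111.32)² + (-0.118·111.23)²) = √(6694.54513 + 172.26930) = 82.866 km
  S4: √((0.733·111.32)² + (0.352·111.23)²) = √(6658.16180 + 1532.95428) = 90.505 km
  S5: √((1.554·111.32)² + (-1.066·111.23)²) = √(29925.98296 + 14059.12473) = 209.726 km
  → nearest: S3 (82.866 km)
Q2 at 1.363°S, 37.346°E:
  S1: √((-1.966·111.32)² + (0.069·111.23)²) = √(47897.56355 + 58.90363) = 218.990 km
  S2: √((-0.615·111.32)² + (-0.844·111.23)²) = √(4687.01806 + 8813.10141) = 116.190 km
  S3: √((-0.726·111.32)² + (0.567·111.23)²) = √(6531.60085 + 3977.49820) = 102.514 km
  S4: √((-0.728·111.32)² + (1.037·111.23)²) = √(6567.63720 + 13304.58668) = 140.969 km
  S5: √((0.093·111.32)² + (-0.381·111.23)²) = √(107.17964 + 1795.94828) = 43.625 km
  → nearest: S5 (43.625 km)
Q3 at 2.163°S, 37.520°E:
  S1: √((-1.166·111.32)² + (-0.105·111.23)²) = √(16847.81155 + 136.40254) = 130.323 km
  S2: √((0.185·111.32)² + (-1.018·111.23)²) = √(424.12107 + 12821.51753) = 115.090 km
  S3: √((0.074·111.32)² + (0.393·111.23)²) = √(67.85937 + 1910.86047) = 44.483 km
  S4: √((0.072·111.32)² + (0.863·111.23)²) = √(64.24087 + 9214.36615) = 96.326 km
  S5: √((0.893·111.32)² + (-0.555·111.23)²) = √(9882.10156 + 3810.92008) = 117.017 km
  → nearest: S3 (44.483 km)

Q1→S3; Q2→S5; Q3→S3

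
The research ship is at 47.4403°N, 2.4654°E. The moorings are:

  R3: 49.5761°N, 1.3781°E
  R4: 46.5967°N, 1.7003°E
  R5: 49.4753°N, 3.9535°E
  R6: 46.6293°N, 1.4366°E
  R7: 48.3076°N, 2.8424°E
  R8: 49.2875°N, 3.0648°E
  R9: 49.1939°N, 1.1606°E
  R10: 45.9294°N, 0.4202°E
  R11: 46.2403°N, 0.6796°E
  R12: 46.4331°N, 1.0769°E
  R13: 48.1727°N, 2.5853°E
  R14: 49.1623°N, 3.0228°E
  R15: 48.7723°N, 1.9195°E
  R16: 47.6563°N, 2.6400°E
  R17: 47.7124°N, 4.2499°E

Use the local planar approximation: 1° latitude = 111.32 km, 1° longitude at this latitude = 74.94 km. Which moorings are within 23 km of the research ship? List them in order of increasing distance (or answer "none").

Distances from 47.4403°N, 2.4654°E:
R3: √((2.1358·111.32)² + (-1.0873·74.94)²) = √(56528.512781 + 6639.359021) = 251.3322 km
R4: √((-0.8436·111.32)² + (-0.7651·74.94)²) = √(8819.003957 + 3287.485012) = 110.0295 km
R5: √((2.0350·111.32)² + (1.4881·74.94)²) = √(51318.649910 + 12436.312054) = 252.4974 km
R6: √((-0.8110·111.32)² + (-1.0288·74.94)²) = √(8150.572291 + 5944.143545) = 118.7212 km
R7: √((0.8673·111.32)² + (0.3770·74.94)²) = √(9321.484636 + 798.196976) = 100.5966 km
R8: √((1.8472·111.32)² + (0.5994·74.94)²) = √(42283.821923 + 2017.719795) = 210.4793 km
R9: √((1.7536·111.32)² + (-1.3048·74.94)²) = √(38107.237696 + 9561.263202) = 218.3312 km
R10: √((-1.5109·111.32)² + (-2.0452·74.94)²) = √(28289.015767 + 23490.861571) = 227.5519 km
R11: √((-1.2000·111.32)² + (-1.7858·74.94)²) = √(17844.685056 + 17909.893971) = 189.0888 km
R12: √((-1.0072·111.32)² + (-1.3885·74.94)²) = √(12571.231659 + 10827.274457) = 152.9657 km
R13: √((0.7324·111.32)² + (0.1199·74.94)²) = √(6647.266131 + 80.735724) = 82.0244 km
R14: √((1.7220·111.32)² + (0.5574·74.94)²) = √(36746.221584 + 1744.862891) = 196.1914 km
R15: √((1.3320·111.32)² + (-0.5459·74.94)²) = √(21986.436457 + 1673.607318) = 153.8182 km
R16: √((0.2160·111.32)² + (0.1746·74.94)²) = √(578.167796 + 171.204768) = 27.3747 km
R17: √((0.2721·111.32)² + (1.7845·74.94)²) = √(917.494520 + 17883.827908) = 137.1179 km
Threshold 23 km: none within range.

none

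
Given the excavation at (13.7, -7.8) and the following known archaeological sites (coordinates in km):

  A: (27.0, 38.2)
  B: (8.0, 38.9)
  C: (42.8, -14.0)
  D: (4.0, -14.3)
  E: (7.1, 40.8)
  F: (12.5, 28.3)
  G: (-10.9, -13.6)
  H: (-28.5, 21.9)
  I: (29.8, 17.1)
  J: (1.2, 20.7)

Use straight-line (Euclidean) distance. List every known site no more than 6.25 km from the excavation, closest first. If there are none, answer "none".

Distances from (13.7, -7.8):
A: √((13.3)² + (46.0)²) = √(176.890 + 2116.000) = 47.9 km
B: √((-5.7)² + (46.7)²) = √(32.490 + 2180.890) = 47.0 km
C: √((29.1)² + (-6.2)²) = √(846.810 + 38.440) = 29.8 km
D: √((-9.7)² + (-6.5)²) = √(94.090 + 42.250) = 11.7 km
E: √((-6.6)² + (48.6)²) = √(43.560 + 2361.960) = 49.0 km
F: √((-1.2)² + (36.1)²) = √(1.440 + 1303.210) = 36.1 km
G: √((-24.6)² + (-5.8)²) = √(605.160 + 33.640) = 25.3 km
H: √((-42.2)² + (29.7)²) = √(1780.840 + 882.090) = 51.6 km
I: √((16.1)² + (24.9)²) = √(259.210 + 620.010) = 29.7 km
J: √((-12.5)² + (28.5)²) = √(156.250 + 812.250) = 31.1 km
Threshold 6.25 km: none within range.

none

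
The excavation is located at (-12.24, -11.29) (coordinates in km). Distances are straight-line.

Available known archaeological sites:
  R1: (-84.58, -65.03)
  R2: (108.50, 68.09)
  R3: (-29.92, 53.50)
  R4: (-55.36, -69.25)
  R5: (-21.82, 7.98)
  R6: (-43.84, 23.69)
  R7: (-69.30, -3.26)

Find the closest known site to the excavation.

R5

Distances from (-12.24, -11.29):
R1: 90.12 km
R2: 144.50 km
R3: 67.16 km
R4: 72.24 km
R5: 21.52 km
R6: 47.14 km
R7: 57.62 km
Minimum: R5 at 21.52 km.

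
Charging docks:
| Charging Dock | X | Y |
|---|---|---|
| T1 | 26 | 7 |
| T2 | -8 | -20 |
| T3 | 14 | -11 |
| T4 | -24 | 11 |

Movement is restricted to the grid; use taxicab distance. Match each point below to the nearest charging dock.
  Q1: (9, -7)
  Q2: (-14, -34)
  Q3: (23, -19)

Q1→T3; Q2→T2; Q3→T3

Q1 at (9, -7):
  T1: 31
  T2: 30
  T3: 9
  T4: 51
  → nearest: T3 (9)
Q2 at (-14, -34):
  T1: 81
  T2: 20
  T3: 51
  T4: 55
  → nearest: T2 (20)
Q3 at (23, -19):
  T1: 29
  T2: 32
  T3: 17
  T4: 77
  → nearest: T3 (17)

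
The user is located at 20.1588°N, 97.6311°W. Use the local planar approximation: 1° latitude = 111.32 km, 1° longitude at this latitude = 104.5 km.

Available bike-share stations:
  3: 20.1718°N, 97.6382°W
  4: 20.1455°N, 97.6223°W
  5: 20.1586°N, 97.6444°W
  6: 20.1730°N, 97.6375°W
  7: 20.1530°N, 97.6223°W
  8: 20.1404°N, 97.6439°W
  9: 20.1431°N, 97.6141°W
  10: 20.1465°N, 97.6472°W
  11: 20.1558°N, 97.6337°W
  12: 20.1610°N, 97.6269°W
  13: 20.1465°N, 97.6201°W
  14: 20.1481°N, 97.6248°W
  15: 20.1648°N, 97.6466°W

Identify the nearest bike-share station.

11

Distances from 20.1588°N, 97.6311°W:
3: √((0.0130·111.32)² + (-0.0071·104.5)²) = √(2.094272 + 0.550490) = 1.6263 km
4: √((-0.0133·111.32)² + (0.0088·104.5)²) = √(2.192046 + 0.845664) = 1.7429 km
5: √((-0.0002·111.32)² + (-0.0133·104.5)²) = √(0.000496 + 1.931683) = 1.3900 km
6: √((0.0142·111.32)² + (-0.0064·104.5)²) = √(2.498752 + 0.447293) = 1.7164 km
7: √((-0.0058·111.32)² + (0.0088·104.5)²) = √(0.416872 + 0.845664) = 1.1236 km
8: √((-0.0184·111.32)² + (-0.0128·104.5)²) = √(4.195484 + 1.789174) = 2.4464 km
9: √((-0.0157·111.32)² + (0.0170·104.5)²) = √(3.054539 + 3.155952) = 2.4921 km
10: √((-0.0123·111.32)² + (-0.0161·104.5)²) = √(1.874807 + 2.830638) = 2.1692 km
11: √((-0.0030·111.32)² + (-0.0026·104.5)²) = √(0.111529 + 0.073821) = 0.4305 km
12: √((0.0022·111.32)² + (0.0042·104.5)²) = √(0.059978 + 0.192633) = 0.5026 km
13: √((-0.0123·111.32)² + (0.0110·104.5)²) = √(1.874807 + 1.321350) = 1.7878 km
14: √((-0.0107·111.32)² + (0.0063·104.5)²) = √(1.418776 + 0.433425) = 1.3610 km
15: √((0.0060·111.32)² + (-0.0155·104.5)²) = √(0.446117 + 2.623590) = 1.7521 km
Minimum: 11 at 0.4305 km.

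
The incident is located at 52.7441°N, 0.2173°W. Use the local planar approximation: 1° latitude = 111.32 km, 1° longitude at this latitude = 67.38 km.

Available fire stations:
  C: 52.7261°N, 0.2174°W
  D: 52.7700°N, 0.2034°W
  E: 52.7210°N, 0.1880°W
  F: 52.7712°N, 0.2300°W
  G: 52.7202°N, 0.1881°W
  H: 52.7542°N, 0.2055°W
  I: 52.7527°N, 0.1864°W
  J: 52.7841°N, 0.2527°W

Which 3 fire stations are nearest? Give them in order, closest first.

H, C, I

Distances from 52.7441°N, 0.2173°W:
C: 2.0038 km
D: 3.0315 km
E: 3.2419 km
F: 3.1358 km
G: 3.3090 km
H: 1.3771 km
I: 2.2916 km
J: 5.0514 km
Sorted: H (1.3771 km) < C (2.0038 km) < I (2.2916 km) < D (3.0315 km) < F (3.1358 km) < …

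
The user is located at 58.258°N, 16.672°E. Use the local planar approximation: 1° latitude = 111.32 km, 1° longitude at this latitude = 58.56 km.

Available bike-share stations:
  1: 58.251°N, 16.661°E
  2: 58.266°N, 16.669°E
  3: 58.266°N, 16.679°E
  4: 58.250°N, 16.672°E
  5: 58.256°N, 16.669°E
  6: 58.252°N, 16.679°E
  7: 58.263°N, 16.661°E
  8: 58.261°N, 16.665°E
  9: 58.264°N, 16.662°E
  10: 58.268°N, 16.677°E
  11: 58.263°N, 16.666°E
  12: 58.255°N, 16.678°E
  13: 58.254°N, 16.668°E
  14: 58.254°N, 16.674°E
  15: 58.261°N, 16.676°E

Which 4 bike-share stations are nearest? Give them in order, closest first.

Distances from 58.258°N, 16.672°E:
1: √((-0.007·111.32)² + (-0.011·58.56)²) = √(0.60721 + 0.41494) = 1.011 km
2: √((0.008·111.32)² + (-0.003·58.56)²) = √(0.79310 + 0.03086) = 0.908 km
3: √((0.008·111.32)² + (0.007·58.56)²) = √(0.79310 + 0.16803) = 0.980 km
4: √((-0.008·111.32)² + (0.000·58.56)²) = √(0.79310 + 0.00000) = 0.891 km
5: √((-0.002·111.32)² + (-0.003·58.56)²) = √(0.04957 + 0.03086) = 0.284 km
6: √((-0.006·111.32)² + (0.007·58.56)²) = √(0.44612 + 0.16803) = 0.784 km
7: √((0.005·111.32)² + (-0.011·58.56)²) = √(0.30980 + 0.41494) = 0.851 km
8: √((0.003·111.32)² + (-0.007·58.56)²) = √(0.11153 + 0.16803) = 0.529 km
9: √((0.006·111.32)² + (-0.010·58.56)²) = √(0.44612 + 0.34293) = 0.888 km
10: √((0.010·111.32)² + (0.005·58.56)²) = √(1.23921 + 0.08573) = 1.151 km
11: √((0.005·111.32)² + (-0.006·58.56)²) = √(0.30980 + 0.12345) = 0.658 km
12: √((-0.003·111.32)² + (0.006·58.56)²) = √(0.11153 + 0.12345) = 0.485 km
13: √((-0.004·111.32)² + (-0.004·58.56)²) = √(0.19827 + 0.05487) = 0.503 km
14: √((-0.004·111.32)² + (0.002·58.56)²) = √(0.19827 + 0.01372) = 0.460 km
15: √((0.003·111.32)² + (0.004·58.56)²) = √(0.11153 + 0.05487) = 0.408 km
Sorted: 5 (0.284 km) < 15 (0.408 km) < 14 (0.460 km) < 12 (0.485 km) < 13 (0.503 km) < 8 (0.529 km) < …

5, 15, 14, 12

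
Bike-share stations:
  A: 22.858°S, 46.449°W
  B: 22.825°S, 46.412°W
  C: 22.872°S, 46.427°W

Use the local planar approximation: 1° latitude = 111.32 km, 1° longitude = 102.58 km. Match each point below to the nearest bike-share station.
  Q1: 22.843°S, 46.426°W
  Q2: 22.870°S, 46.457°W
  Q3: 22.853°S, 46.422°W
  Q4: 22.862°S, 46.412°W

Q1 at 22.843°S, 46.426°W:
  A: √((-0.015·111.32)² + (-0.023·102.58)²) = √(2.78823 + 5.56649) = 2.890 km
  B: √((0.018·111.32)² + (0.014·102.58)²) = √(4.01505 + 2.06244) = 2.465 km
  C: √((-0.029·111.32)² + (-0.001·102.58)²) = √(10.42179 + 0.01052) = 3.230 km
  → nearest: B (2.465 km)
Q2 at 22.870°S, 46.457°W:
  A: √((0.012·111.32)² + (0.008·102.58)²) = √(1.78447 + 0.67345) = 1.568 km
  B: √((0.045·111.32)² + (0.045·102.58)²) = √(25.09409 + 21.30838) = 6.812 km
  C: √((-0.002·111.32)² + (0.030·102.58)²) = √(0.04957 + 9.47039) = 3.085 km
  → nearest: A (1.568 km)
Q3 at 22.853°S, 46.422°W:
  A: √((-0.005·111.32)² + (-0.027·102.58)²) = √(0.30980 + 7.67102) = 2.825 km
  B: √((0.028·111.32)² + (0.010·102.58)²) = √(9.71544 + 1.05227) = 3.281 km
  C: √((-0.019·111.32)² + (-0.005·102.58)²) = √(4.47356 + 0.26307) = 2.176 km
  → nearest: C (2.176 km)
Q4 at 22.862°S, 46.412°W:
  A: √((0.004·111.32)² + (-0.037·102.58)²) = √(0.19827 + 14.40552) = 3.821 km
  B: √((0.037·111.32)² + (0.000·102.58)²) = √(16.96484 + 0.00000) = 4.119 km
  C: √((-0.010·111.32)² + (-0.015·102.58)²) = √(1.23921 + 2.36760) = 1.899 km
  → nearest: C (1.899 km)

Q1→B; Q2→A; Q3→C; Q4→C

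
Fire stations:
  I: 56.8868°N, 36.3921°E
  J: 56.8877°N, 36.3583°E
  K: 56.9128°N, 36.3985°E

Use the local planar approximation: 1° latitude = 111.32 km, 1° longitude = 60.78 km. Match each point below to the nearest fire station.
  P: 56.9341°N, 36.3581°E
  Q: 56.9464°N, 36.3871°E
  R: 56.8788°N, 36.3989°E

P→K; Q→K; R→I

P at 56.9341°N, 36.3581°E:
  I: 5.6564 km
  J: 5.1653 km
  K: 3.4135 km
  → nearest: K (3.4135 km)
Q at 56.9464°N, 36.3871°E:
  I: 6.6416 km
  J: 6.7649 km
  K: 3.8040 km
  → nearest: K (3.8040 km)
R at 56.8788°N, 36.3989°E:
  I: 0.9818 km
  J: 2.6591 km
  K: 3.7850 km
  → nearest: I (0.9818 km)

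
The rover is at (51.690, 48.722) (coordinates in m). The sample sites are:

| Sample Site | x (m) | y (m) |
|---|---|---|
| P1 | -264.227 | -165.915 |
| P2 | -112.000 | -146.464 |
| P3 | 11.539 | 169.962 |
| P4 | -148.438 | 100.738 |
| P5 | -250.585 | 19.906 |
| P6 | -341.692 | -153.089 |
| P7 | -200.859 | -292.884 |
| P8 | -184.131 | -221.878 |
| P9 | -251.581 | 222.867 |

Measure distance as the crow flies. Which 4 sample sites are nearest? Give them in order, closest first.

Distances from (51.690, 48.722):
P1: 381.933 m
P2: 254.739 m
P3: 127.715 m
P4: 206.777 m
P5: 303.645 m
P6: 442.128 m
P7: 424.824 m
P8: 358.937 m
P9: 349.714 m
Sorted: P3 (127.715 m) < P4 (206.777 m) < P2 (254.739 m) < P5 (303.645 m) < P9 (349.714 m) < P8 (358.937 m) < …

P3, P4, P2, P5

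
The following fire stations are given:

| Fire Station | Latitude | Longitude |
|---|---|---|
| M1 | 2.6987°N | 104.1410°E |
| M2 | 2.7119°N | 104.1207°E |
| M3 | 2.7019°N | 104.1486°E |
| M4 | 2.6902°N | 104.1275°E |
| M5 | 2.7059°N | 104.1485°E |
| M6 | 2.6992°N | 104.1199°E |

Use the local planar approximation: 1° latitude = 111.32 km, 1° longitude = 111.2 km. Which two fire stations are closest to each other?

M3 and M5

Pairwise distances:
M1–M2: 2.6935 km
M1–M3: 0.9171 km
M1–M4: 1.7745 km
M1–M5: 1.1567 km
M1–M6: 2.3470 km
M2–M3: 3.2961 km
M2–M4: 2.5312 km
M2–M5: 3.1627 km
M2–M6: 1.4166 km
M3–M4: 2.6836 km
M3–M5: 0.4454 km
M3–M6: 3.2056 km
M4–M5: 2.9168 km
M4–M6: 1.3107 km
M5–M6: 3.2666 km
Closest pair: M3–M5 at 0.4454 km.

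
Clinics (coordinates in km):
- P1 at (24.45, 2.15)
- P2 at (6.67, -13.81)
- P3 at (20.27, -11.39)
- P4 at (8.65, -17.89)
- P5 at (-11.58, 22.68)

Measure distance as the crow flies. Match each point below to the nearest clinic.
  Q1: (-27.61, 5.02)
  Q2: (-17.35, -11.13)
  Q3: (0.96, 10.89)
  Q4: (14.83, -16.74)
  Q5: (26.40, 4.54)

Q1 at (-27.61, 5.02):
  P1: 52.14 km
  P2: 39.11 km
  P3: 50.61 km
  P4: 42.89 km
  P5: 23.85 km
  → nearest: P5 (23.85 km)
Q2 at (-17.35, -11.13):
  P1: 43.86 km
  P2: 24.17 km
  P3: 37.62 km
  P4: 26.86 km
  P5: 34.30 km
  → nearest: P2 (24.17 km)
Q3 at (0.96, 10.89):
  P1: 25.06 km
  P2: 25.35 km
  P3: 29.48 km
  P4: 29.79 km
  P5: 17.21 km
  → nearest: P5 (17.21 km)
Q4 at (14.83, -16.74):
  P1: 21.20 km
  P2: 8.67 km
  P3: 7.63 km
  P4: 6.29 km
  P5: 47.45 km
  → nearest: P4 (6.29 km)
Q5 at (26.40, 4.54):
  P1: 3.08 km
  P2: 26.94 km
  P3: 17.07 km
  P4: 28.60 km
  P5: 42.09 km
  → nearest: P1 (3.08 km)

Q1→P5; Q2→P2; Q3→P5; Q4→P4; Q5→P1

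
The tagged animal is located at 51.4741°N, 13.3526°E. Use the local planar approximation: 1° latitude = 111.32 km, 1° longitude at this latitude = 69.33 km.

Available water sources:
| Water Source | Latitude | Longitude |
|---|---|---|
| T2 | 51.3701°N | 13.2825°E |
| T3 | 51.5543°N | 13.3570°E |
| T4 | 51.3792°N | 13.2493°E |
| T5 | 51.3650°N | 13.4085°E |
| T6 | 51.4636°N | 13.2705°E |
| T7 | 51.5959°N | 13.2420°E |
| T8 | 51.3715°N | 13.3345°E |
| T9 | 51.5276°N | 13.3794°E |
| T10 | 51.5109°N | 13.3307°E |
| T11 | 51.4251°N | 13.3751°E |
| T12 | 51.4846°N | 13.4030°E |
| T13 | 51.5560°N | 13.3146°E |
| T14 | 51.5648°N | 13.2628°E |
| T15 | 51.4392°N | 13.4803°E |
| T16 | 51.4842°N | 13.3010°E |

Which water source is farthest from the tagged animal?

T7

Distances from 51.4741°N, 13.3526°E:
T2: √((-0.1040·111.32)² + (-0.0701·69.33)²) = √(134.033412 + 23.619921) = 12.5560 km
T3: √((0.0802·111.32)² + (0.0044·69.33)²) = √(79.706756 + 0.093057) = 8.9331 km
T4: √((-0.0949·111.32)² + (-0.1033·69.33)²) = √(111.603758 + 51.291222) = 12.7630 km
T5: √((-0.1091·111.32)² + (0.0559·69.33)²) = √(147.501316 + 15.019865) = 12.7484 km
T6: √((-0.0105·111.32)² + (-0.0821·69.33)²) = √(1.366234 + 32.398784) = 5.8108 km
T7: √((0.1218·111.32)² + (-0.1106·69.33)²) = √(183.840407 + 58.796660) = 15.5768 km
T8: √((-0.1026·111.32)² + (-0.0181·69.33)²) = √(130.449109 + 1.574706) = 11.4902 km
T9: √((0.0535·111.32)² + (0.0268·69.33)²) = √(35.469410 + 3.452328) = 6.2387 km
T10: √((0.0368·111.32)² + (-0.0219·69.33)²) = √(16.781935 + 2.305317) = 4.3689 km
T11: √((-0.0490·111.32)² + (0.0225·69.33)²) = √(29.753534 + 2.433366) = 5.6733 km
T12: √((0.0105·111.32)² + (0.0504·69.33)²) = √(1.366234 + 12.209657) = 3.6845 km
T13: √((0.0819·111.32)² + (-0.0380·69.33)²) = √(83.121658 + 6.940801) = 9.4901 km
T14: √((0.0907·111.32)² + (-0.0898·69.33)²) = √(101.943836 + 38.761009) = 11.8619 km
T15: √((-0.0349·111.32)² + (0.1277·69.33)²) = √(15.093753 + 78.383418) = 9.6684 km
T16: √((0.0101·111.32)² + (-0.0516·69.33)²) = √(1.264122 + 12.797991) = 3.7499 km
Maximum: T7 at 15.5768 km.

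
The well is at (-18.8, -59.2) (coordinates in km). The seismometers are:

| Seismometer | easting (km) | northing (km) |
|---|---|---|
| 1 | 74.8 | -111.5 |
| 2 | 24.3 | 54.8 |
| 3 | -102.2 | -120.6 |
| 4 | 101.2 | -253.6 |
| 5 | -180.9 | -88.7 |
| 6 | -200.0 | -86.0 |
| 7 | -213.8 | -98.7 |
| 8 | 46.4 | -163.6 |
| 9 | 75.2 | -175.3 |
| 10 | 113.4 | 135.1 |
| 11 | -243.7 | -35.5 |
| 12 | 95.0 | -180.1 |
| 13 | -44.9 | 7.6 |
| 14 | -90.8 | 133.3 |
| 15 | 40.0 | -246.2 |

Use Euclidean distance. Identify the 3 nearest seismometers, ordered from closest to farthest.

13, 3, 1

Distances from (-18.8, -59.2):
1: √((93.6)² + (-52.3)²) = √(8760.960 + 2735.290) = 107.2 km
2: √((43.1)² + (114.0)²) = √(1857.610 + 12996.000) = 121.9 km
3: √((-83.4)² + (-61.4)²) = √(6955.560 + 3769.960) = 103.6 km
4: √((120.0)² + (-194.4)²) = √(14400.000 + 37791.360) = 228.5 km
5: √((-162.1)² + (-29.5)²) = √(26276.410 + 870.250) = 164.8 km
6: √((-181.2)² + (-26.8)²) = √(32833.440 + 718.240) = 183.2 km
7: √((-195.0)² + (-39.5)²) = √(38025.000 + 1560.250) = 199.0 km
8: √((65.2)² + (-104.4)²) = √(4251.040 + 10899.360) = 123.1 km
9: √((94.0)² + (-116.1)²) = √(8836.000 + 13479.210) = 149.4 km
10: √((132.2)² + (194.3)²) = √(17476.840 + 37752.490) = 235.0 km
11: √((-224.9)² + (23.7)²) = √(50580.010 + 561.690) = 226.1 km
12: √((113.8)² + (-120.9)²) = √(12950.440 + 14616.810) = 166.0 km
13: √((-26.1)² + (66.8)²) = √(681.210 + 4462.240) = 71.7 km
14: √((-72.0)² + (192.5)²) = √(5184.000 + 37056.250) = 205.5 km
15: √((58.8)² + (-187.0)²) = √(3457.440 + 34969.000) = 196.0 km
Sorted: 13 (71.7 km) < 3 (103.6 km) < 1 (107.2 km) < 2 (121.9 km) < 8 (123.1 km) < …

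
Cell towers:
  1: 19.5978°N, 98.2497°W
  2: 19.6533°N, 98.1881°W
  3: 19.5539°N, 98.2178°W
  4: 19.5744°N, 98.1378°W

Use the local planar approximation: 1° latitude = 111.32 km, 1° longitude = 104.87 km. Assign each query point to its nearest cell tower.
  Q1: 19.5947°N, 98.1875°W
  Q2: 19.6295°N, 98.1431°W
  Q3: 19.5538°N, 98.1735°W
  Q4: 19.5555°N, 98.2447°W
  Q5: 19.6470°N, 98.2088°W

Q1→3; Q2→2; Q3→4; Q4→3; Q5→2

Q1 at 19.5947°N, 98.1875°W:
  1: 6.5320 km
  2: 6.5237 km
  3: 5.5430 km
  4: 5.6808 km
  → nearest: 3 (5.5430 km)
Q2 at 19.6295°N, 98.1431°W:
  1: 11.7229 km
  2: 5.4120 km
  3: 11.4976 km
  4: 6.1589 km
  → nearest: 2 (5.4120 km)
Q3 at 19.5538°N, 98.1735°W:
  1: 9.3728 km
  2: 11.1817 km
  3: 4.6458 km
  4: 4.3904 km
  → nearest: 4 (4.3904 km)
Q4 at 19.5555°N, 98.2447°W:
  1: 4.7379 km
  2: 12.4000 km
  3: 2.8266 km
  4: 11.4063 km
  → nearest: 3 (2.8266 km)
Q5 at 19.6470°N, 98.2088°W:
  1: 6.9566 km
  2: 2.2813 km
  3: 10.4068 km
  4: 10.9889 km
  → nearest: 2 (2.2813 km)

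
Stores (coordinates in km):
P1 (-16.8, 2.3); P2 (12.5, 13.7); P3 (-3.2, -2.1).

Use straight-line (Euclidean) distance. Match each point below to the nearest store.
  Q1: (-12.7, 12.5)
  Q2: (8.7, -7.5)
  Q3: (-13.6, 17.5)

Q1→P1; Q2→P3; Q3→P1

Q1 at (-12.7, 12.5):
  P1: 11.0 km
  P2: 25.2 km
  P3: 17.4 km
  → nearest: P1 (11.0 km)
Q2 at (8.7, -7.5):
  P1: 27.3 km
  P2: 21.5 km
  P3: 13.1 km
  → nearest: P3 (13.1 km)
Q3 at (-13.6, 17.5):
  P1: 15.5 km
  P2: 26.4 km
  P3: 22.2 km
  → nearest: P1 (15.5 km)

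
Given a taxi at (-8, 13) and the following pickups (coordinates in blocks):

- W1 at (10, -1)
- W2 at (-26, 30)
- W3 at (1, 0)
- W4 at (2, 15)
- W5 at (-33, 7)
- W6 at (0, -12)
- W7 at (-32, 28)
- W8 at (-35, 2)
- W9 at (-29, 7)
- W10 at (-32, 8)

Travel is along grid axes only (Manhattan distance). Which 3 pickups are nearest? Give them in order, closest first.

Distances from (-8, 13):
W1: 32 blocks
W2: 35 blocks
W3: 22 blocks
W4: 12 blocks
W5: 31 blocks
W6: 33 blocks
W7: 39 blocks
W8: 38 blocks
W9: 27 blocks
W10: 29 blocks
Sorted: W4 (12 blocks) < W3 (22 blocks) < W9 (27 blocks) < W10 (29 blocks) < W5 (31 blocks) < …

W4, W3, W9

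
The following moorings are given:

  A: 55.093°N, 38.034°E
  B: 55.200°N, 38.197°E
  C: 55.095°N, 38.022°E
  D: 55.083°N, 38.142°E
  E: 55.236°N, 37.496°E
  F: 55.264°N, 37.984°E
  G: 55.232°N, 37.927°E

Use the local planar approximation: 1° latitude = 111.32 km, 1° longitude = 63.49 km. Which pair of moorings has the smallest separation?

Pairwise distances:
A–B: 15.779 km
A–C: 0.794 km
A–D: 6.947 km
A–E: 37.685 km
A–F: 19.299 km
A–G: 16.899 km
B–C: 16.127 km
B–D: 13.484 km
B–E: 44.687 km
B–F: 15.285 km
B–G: 17.509 km
C–D: 7.735 km
C–E: 36.900 km
C–F: 18.967 km
C–G: 16.400 km
D–E: 44.410 km
D–F: 22.508 km
D–G: 21.481 km
E–F: 31.140 km
E–G: 27.368 km
F–G: 5.078 km
Closest pair: A–C at 0.794 km.

A and C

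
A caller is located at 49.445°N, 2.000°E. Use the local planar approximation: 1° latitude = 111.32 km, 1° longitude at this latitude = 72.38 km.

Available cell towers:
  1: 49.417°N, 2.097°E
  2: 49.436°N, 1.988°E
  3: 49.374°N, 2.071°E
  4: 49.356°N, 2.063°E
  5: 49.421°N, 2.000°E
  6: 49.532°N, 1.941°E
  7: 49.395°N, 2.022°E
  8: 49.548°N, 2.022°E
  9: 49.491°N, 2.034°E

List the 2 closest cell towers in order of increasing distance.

Distances from 49.445°N, 2.000°E:
1: √((-0.028·111.32)² + (0.097·72.38)²) = √(9.71544 + 49.29248) = 7.682 km
2: √((-0.009·111.32)² + (-0.012·72.38)²) = √(1.00376 + 0.75440) = 1.326 km
3: √((-0.071·111.32)² + (0.071·72.38)²) = √(62.46879 + 26.40912) = 9.428 km
4: √((-0.089·111.32)² + (0.063·72.38)²) = √(98.15816 + 20.79305) = 10.906 km
5: √((-0.024·111.32)² + (0.000·72.38)²) = √(7.13787 + 0.00000) = 2.672 km
6: √((0.087·111.32)² + (-0.059·72.38)²) = √(93.79613 + 18.23649) = 10.585 km
7: √((-0.050·111.32)² + (0.022·72.38)²) = √(30.98036 + 2.53561) = 5.789 km
8: √((0.103·111.32)² + (0.022·72.38)²) = √(131.46824 + 2.53561) = 11.576 km
9: √((0.046·111.32)² + (0.034·72.38)²) = √(26.22177 + 6.05613) = 5.681 km
Sorted: 2 (1.326 km) < 5 (2.672 km) < 9 (5.681 km) < 7 (5.789 km) < …

2, 5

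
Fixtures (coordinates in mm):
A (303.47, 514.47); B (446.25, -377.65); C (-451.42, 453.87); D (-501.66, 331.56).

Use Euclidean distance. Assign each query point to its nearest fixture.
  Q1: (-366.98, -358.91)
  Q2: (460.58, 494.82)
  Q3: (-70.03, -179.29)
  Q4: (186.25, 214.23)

Q1 at (-366.98, -358.91):
  A: √((670.45)² + (873.38)²) = √(449503.2025 + 762792.6244) = 1101.04 mm
  B: √((813.23)² + (-18.74)²) = √(661343.0329 + 351.1876) = 813.45 mm
  C: √((-84.44)² + (812.78)²) = √(7130.1136 + 660611.3284) = 817.15 mm
  D: √((-134.68)² + (690.47)²) = √(18138.7024 + 476748.8209) = 703.48 mm
  → nearest: D (703.48 mm)
Q2 at (460.58, 494.82):
  A: √((-157.11)² + (19.65)²) = √(24683.5521 + 386.1225) = 158.33 mm
  B: √((-14.33)² + (-872.47)²) = √(205.3489 + 761203.9009) = 872.59 mm
  C: √((-912.00)² + (-40.95)²) = √(831744.0000 + 1676.9025) = 912.92 mm
  D: √((-962.24)² + (-163.26)²) = √(925905.8176 + 26653.8276) = 975.99 mm
  → nearest: A (158.33 mm)
Q3 at (-70.03, -179.29):
  A: √((373.50)² + (693.76)²) = √(139502.2500 + 481302.9376) = 787.91 mm
  B: √((516.28)² + (-198.36)²) = √(266545.0384 + 39346.6896) = 553.07 mm
  C: √((-381.39)² + (633.16)²) = √(145458.3321 + 400891.5856) = 739.15 mm
  D: √((-431.63)² + (510.85)²) = √(186304.4569 + 260967.7225) = 668.78 mm
  → nearest: B (553.07 mm)
Q4 at (186.25, 214.23):
  A: √((117.22)² + (300.24)²) = √(13740.5284 + 90144.0576) = 322.31 mm
  B: √((260.00)² + (-591.88)²) = √(67600.0000 + 350321.9344) = 646.47 mm
  C: √((-637.67)² + (239.64)²) = √(406623.0289 + 57427.3296) = 681.21 mm
  D: √((-687.91)² + (117.33)²) = √(473220.1681 + 13766.3289) = 697.84 mm
  → nearest: A (322.31 mm)

Q1→D; Q2→A; Q3→B; Q4→A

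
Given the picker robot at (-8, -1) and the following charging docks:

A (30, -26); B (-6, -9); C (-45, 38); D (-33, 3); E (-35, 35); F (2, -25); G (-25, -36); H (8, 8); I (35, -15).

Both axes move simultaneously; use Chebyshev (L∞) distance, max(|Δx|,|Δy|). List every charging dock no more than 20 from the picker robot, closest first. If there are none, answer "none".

B, H

Distances from (-8, -1):
A: max(|38|, |-25|) = 38
B: max(|2|, |-8|) = 8
C: max(|-37|, |39|) = 39
D: max(|-25|, |4|) = 25
E: max(|-27|, |36|) = 36
F: max(|10|, |-24|) = 24
G: max(|-17|, |-35|) = 35
H: max(|16|, |9|) = 16
I: max(|43|, |-14|) = 43
Threshold 20: B (8), H (16) are within range.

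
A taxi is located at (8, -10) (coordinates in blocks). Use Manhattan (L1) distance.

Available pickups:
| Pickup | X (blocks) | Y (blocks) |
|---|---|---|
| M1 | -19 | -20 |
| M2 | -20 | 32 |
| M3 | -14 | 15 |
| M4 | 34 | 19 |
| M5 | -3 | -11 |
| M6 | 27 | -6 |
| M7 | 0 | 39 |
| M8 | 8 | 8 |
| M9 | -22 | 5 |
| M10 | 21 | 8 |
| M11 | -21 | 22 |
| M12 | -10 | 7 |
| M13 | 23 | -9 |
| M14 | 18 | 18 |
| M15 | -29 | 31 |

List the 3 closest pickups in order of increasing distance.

M5, M13, M8

Distances from (8, -10):
M1: |-27| + |-10| = 27 + 10 = 37 blocks
M2: |-28| + |42| = 28 + 42 = 70 blocks
M3: |-22| + |25| = 22 + 25 = 47 blocks
M4: |26| + |29| = 26 + 29 = 55 blocks
M5: |-11| + |-1| = 11 + 1 = 12 blocks
M6: |19| + |4| = 19 + 4 = 23 blocks
M7: |-8| + |49| = 8 + 49 = 57 blocks
M8: |0| + |18| = 0 + 18 = 18 blocks
M9: |-30| + |15| = 30 + 15 = 45 blocks
M10: |13| + |18| = 13 + 18 = 31 blocks
M11: |-29| + |32| = 29 + 32 = 61 blocks
M12: |-18| + |17| = 18 + 17 = 35 blocks
M13: |15| + |1| = 15 + 1 = 16 blocks
M14: |10| + |28| = 10 + 28 = 38 blocks
M15: |-37| + |41| = 37 + 41 = 78 blocks
Sorted: M5 (12 blocks) < M13 (16 blocks) < M8 (18 blocks) < M6 (23 blocks) < M10 (31 blocks) < …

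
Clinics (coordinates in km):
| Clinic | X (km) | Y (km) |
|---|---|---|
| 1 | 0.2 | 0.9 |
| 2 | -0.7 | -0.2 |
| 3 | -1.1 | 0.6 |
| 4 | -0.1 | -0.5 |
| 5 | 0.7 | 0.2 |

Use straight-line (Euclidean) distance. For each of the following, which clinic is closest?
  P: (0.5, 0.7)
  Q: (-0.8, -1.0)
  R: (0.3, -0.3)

P→1; Q→2; R→4

P at (0.5, 0.7):
  1: √((-0.3)² + (0.2)²) = √(0.0900 + 0.0400) = 0.36 km
  2: √((-1.2)² + (-0.9)²) = √(1.4400 + 0.8100) = 1.50 km
  3: √((-1.6)² + (-0.1)²) = √(2.5600 + 0.0100) = 1.60 km
  4: √((-0.6)² + (-1.2)²) = √(0.3600 + 1.4400) = 1.34 km
  5: √((0.2)² + (-0.5)²) = √(0.0400 + 0.2500) = 0.54 km
  → nearest: 1 (0.36 km)
Q at (-0.8, -1.0):
  1: √((1.0)² + (1.9)²) = √(1.0000 + 3.6100) = 2.15 km
  2: √((0.1)² + (0.8)²) = √(0.0100 + 0.6400) = 0.81 km
  3: √((-0.3)² + (1.6)²) = √(0.0900 + 2.5600) = 1.63 km
  4: √((0.7)² + (0.5)²) = √(0.4900 + 0.2500) = 0.86 km
  5: √((1.5)² + (1.2)²) = √(2.2500 + 1.4400) = 1.92 km
  → nearest: 2 (0.81 km)
R at (0.3, -0.3):
  1: √((-0.1)² + (1.2)²) = √(0.0100 + 1.4400) = 1.20 km
  2: √((-1.0)² + (0.1)²) = √(1.0000 + 0.0100) = 1.00 km
  3: √((-1.4)² + (0.9)²) = √(1.9600 + 0.8100) = 1.66 km
  4: √((-0.4)² + (-0.2)²) = √(0.1600 + 0.0400) = 0.45 km
  5: √((0.4)² + (0.5)²) = √(0.1600 + 0.2500) = 0.64 km
  → nearest: 4 (0.45 km)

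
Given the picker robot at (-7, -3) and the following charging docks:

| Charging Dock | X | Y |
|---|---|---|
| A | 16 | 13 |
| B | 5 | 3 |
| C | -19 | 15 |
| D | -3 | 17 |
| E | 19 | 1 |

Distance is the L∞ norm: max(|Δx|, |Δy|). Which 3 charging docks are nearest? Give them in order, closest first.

Distances from (-7, -3):
A: 23
B: 12
C: 18
D: 20
E: 26
Sorted: B (12) < C (18) < D (20) < A (23) < E (26)

B, C, D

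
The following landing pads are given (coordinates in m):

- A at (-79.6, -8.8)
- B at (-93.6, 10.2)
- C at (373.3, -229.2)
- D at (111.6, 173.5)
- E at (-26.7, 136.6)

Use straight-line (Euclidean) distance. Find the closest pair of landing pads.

Pairwise distances:
A–B: 23.6 m
A–C: 503.7 m
A–D: 264.2 m
A–E: 154.7 m
B–C: 524.7 m
B–D: 262.2 m
B–E: 143.0 m
C–D: 480.3 m
C–E: 542.0 m
D–E: 143.1 m
Closest pair: A–B at 23.6 m.

A and B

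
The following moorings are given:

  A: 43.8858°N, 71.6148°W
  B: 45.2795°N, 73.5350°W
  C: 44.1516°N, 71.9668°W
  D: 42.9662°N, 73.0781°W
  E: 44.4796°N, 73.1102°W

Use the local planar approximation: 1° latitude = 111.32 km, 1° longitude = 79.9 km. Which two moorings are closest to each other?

Pairwise distances:
A–C: √((0.2658·111.32)² + (-0.3520·79.9)²) = √(875.500399 + 791.004375) = 40.8228 km
B–E: √((-0.7999·111.32)² + (0.4248·79.9)²) = √(7928.988517 + 1152.026780) = 95.2944 km
C–E: √((0.3280·111.32)² + (-1.1434·79.9)²) = √(1333.196248 + 8346.222041) = 98.3840 km
A–E: √((0.5938·111.32)² + (-1.4954·79.9)²) = √(4369.450078 + 14276.058248) = 136.5486 km
A–D: √((-0.9196·111.32)² + (-1.4633·79.9)²) = √(10479.590693 + 13669.741558) = 155.4006 km
C–D: √((-1.1854·111.32)² + (-1.1113·79.9)²) = √(17413.105895 + 7884.173763) = 159.0512 km
D–E: √((1.5134·111.32)² + (-0.0321·79.9)²) = √(28382.709658 + 6.578148) = 168.4912 km
B–C: √((-1.1279·111.32)² + (1.5682·79.9)²) = √(15764.768172 + 15699.884509) = 177.3828 km
A–B: √((1.3937·111.32)² + (-1.9202·79.9)²) = √(24070.493556 + 23538.917639) = 218.1958 km
B–D: √((-2.3133·111.32)² + (0.4569·79.9)²) = √(66314.776614 + 1332.710670) = 260.0913 km
Closest pair: A–C at 40.8228 km.

A and C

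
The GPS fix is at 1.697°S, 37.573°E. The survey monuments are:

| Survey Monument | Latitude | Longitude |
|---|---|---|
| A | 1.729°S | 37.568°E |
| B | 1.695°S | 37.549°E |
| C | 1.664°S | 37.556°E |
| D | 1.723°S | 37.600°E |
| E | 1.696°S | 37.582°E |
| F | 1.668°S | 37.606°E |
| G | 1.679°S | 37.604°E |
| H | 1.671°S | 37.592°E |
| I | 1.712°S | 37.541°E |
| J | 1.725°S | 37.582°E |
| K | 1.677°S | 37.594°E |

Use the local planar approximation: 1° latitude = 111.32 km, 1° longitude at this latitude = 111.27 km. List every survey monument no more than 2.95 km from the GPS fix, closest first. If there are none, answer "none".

E, B

Distances from 1.697°S, 37.573°E:
A: √((-0.032·111.32)² + (-0.005·111.27)²) = √(12.68955 + 0.30953) = 3.605 km
B: √((0.002·111.32)² + (-0.024·111.27)²) = √(0.04957 + 7.13146) = 2.680 km
C: √((0.033·111.32)² + (-0.017·111.27)²) = √(13.49504 + 3.57811) = 4.132 km
D: √((-0.026·111.32)² + (0.027·111.27)²) = √(8.37709 + 9.02576) = 4.172 km
E: √((0.001·111.32)² + (0.009·111.27)²) = √(0.01239 + 1.00286) = 1.008 km
F: √((0.029·111.32)² + (0.033·111.27)²) = √(10.42179 + 13.48292) = 4.889 km
G: √((0.018·111.32)² + (0.031·111.27)²) = √(4.01505 + 11.89815) = 3.989 km
H: √((0.026·111.32)² + (0.019·111.27)²) = √(8.37709 + 4.46955) = 3.584 km
I: √((-0.015·111.32)² + (-0.032·111.27)²) = √(2.78823 + 12.67816) = 3.933 km
J: √((-0.028·111.32)² + (0.009·111.27)²) = √(9.71544 + 1.00286) = 3.274 km
K: √((0.020·111.32)² + (0.021·111.27)²) = √(4.95686 + 5.46003) = 3.228 km
Threshold 2.95 km: E (1.008 km), B (2.680 km) are within range.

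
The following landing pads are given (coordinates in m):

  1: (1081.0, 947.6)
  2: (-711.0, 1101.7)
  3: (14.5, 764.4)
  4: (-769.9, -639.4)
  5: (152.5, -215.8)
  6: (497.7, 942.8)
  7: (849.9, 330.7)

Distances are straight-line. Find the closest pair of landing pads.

Pairwise distances:
3–6: 515.1 m
1–6: 583.3 m
1–7: 658.8 m
6–7: 706.2 m
2–3: 800.1 m
5–7: 886.0 m
3–7: 941.3 m
3–5: 989.9 m
4–5: 1015.0 m
1–3: 1082.1 m
5–6: 1208.9 m
2–6: 1219.1 m
1–5: 1488.5 m
2–5: 1575.3 m
3–4: 1608.1 m
2–7: 1740.9 m
2–4: 1742.1 m
1–2: 1798.6 m
4–7: 1888.1 m
4–6: 2027.4 m
1–4: 2438.1 m
Closest pair: 3–6 at 515.1 m.

3 and 6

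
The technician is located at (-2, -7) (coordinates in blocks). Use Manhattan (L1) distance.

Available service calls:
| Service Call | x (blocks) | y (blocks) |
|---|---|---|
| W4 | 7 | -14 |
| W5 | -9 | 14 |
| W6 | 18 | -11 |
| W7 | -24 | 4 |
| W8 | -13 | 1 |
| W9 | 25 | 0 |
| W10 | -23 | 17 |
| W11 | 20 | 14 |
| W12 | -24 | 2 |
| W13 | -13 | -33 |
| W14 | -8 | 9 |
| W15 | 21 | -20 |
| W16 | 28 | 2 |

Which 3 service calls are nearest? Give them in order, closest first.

Distances from (-2, -7):
W4: |9| + |-7| = 9 + 7 = 16 blocks
W5: |-7| + |21| = 7 + 21 = 28 blocks
W6: |20| + |-4| = 20 + 4 = 24 blocks
W7: |-22| + |11| = 22 + 11 = 33 blocks
W8: |-11| + |8| = 11 + 8 = 19 blocks
W9: |27| + |7| = 27 + 7 = 34 blocks
W10: |-21| + |24| = 21 + 24 = 45 blocks
W11: |22| + |21| = 22 + 21 = 43 blocks
W12: |-22| + |9| = 22 + 9 = 31 blocks
W13: |-11| + |-26| = 11 + 26 = 37 blocks
W14: |-6| + |16| = 6 + 16 = 22 blocks
W15: |23| + |-13| = 23 + 13 = 36 blocks
W16: |30| + |9| = 30 + 9 = 39 blocks
Sorted: W4 (16 blocks) < W8 (19 blocks) < W14 (22 blocks) < W6 (24 blocks) < W5 (28 blocks) < …

W4, W8, W14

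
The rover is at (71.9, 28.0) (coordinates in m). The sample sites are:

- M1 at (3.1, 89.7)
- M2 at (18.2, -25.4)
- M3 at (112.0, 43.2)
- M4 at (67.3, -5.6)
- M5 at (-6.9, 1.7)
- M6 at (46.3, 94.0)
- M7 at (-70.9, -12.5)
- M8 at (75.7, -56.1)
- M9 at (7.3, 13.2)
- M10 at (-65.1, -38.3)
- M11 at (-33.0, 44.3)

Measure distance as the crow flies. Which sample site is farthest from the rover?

Distances from (71.9, 28.0):
M1: √((-68.8)² + (61.7)²) = √(4733.440 + 3806.890) = 92.4 m
M2: √((-53.7)² + (-53.4)²) = √(2883.690 + 2851.560) = 75.7 m
M3: √((40.1)² + (15.2)²) = √(1608.010 + 231.040) = 42.9 m
M4: √((-4.6)² + (-33.6)²) = √(21.160 + 1128.960) = 33.9 m
M5: √((-78.8)² + (-26.3)²) = √(6209.440 + 691.690) = 83.1 m
M6: √((-25.6)² + (66.0)²) = √(655.360 + 4356.000) = 70.8 m
M7: √((-142.8)² + (-40.5)²) = √(20391.840 + 1640.250) = 148.4 m
M8: √((3.8)² + (-84.1)²) = √(14.440 + 7072.810) = 84.2 m
M9: √((-64.6)² + (-14.8)²) = √(4173.160 + 219.040) = 66.3 m
M10: √((-137.0)² + (-66.3)²) = √(18769.000 + 4395.690) = 152.2 m
M11: √((-104.9)² + (16.3)²) = √(11004.010 + 265.690) = 106.2 m
Maximum: M10 at 152.2 m.

M10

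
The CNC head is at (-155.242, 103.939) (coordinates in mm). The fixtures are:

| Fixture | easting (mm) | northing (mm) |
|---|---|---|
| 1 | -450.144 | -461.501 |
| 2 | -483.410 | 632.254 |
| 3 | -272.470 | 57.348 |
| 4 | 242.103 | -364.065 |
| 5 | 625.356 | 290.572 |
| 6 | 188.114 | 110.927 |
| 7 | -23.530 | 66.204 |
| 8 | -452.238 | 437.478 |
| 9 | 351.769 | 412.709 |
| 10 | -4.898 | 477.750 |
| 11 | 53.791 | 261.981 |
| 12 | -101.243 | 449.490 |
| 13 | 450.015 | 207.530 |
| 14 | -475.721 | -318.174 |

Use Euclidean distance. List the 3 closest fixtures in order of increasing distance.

Distances from (-155.242, 103.939):
1: √((-294.902)² + (-565.440)²) = √(86967.18960 + 319722.39360) = 637.722 mm
2: √((-328.168)² + (528.315)²) = √(107694.23622 + 279116.73923) = 621.941 mm
3: √((-117.228)² + (-46.591)²) = √(13742.40398 + 2170.72128) = 126.147 mm
4: √((397.345)² + (-468.004)²) = √(157883.04903 + 219027.74402) = 613.931 mm
5: √((780.598)² + (186.633)²) = √(609333.23760 + 34831.87669) = 802.599 mm
6: √((343.356)² + (6.988)²) = √(117893.34274 + 48.83214) = 343.427 mm
7: √((131.712)² + (-37.735)²) = √(17348.05094 + 1423.93023) = 137.011 mm
8: √((-296.996)² + (333.539)²) = √(88206.62402 + 111248.26452) = 446.604 mm
9: √((507.011)² + (308.770)²) = √(257060.15412 + 95338.91290) = 593.632 mm
10: √((150.344)² + (373.811)²) = √(22603.31834 + 139734.66372) = 402.912 mm
11: √((209.033)² + (158.042)²) = √(43694.79509 + 24977.27376) = 262.054 mm
12: √((53.999)² + (345.551)²) = √(2915.89200 + 119405.49360) = 349.745 mm
13: √((605.257)² + (103.591)²) = √(366336.03605 + 10731.09528) = 614.058 mm
14: √((-320.479)² + (-422.113)²) = √(102706.78944 + 178179.38477) = 529.987 mm
Sorted: 3 (126.147 mm) < 7 (137.011 mm) < 11 (262.054 mm) < 6 (343.427 mm) < 12 (349.745 mm) < …

3, 7, 11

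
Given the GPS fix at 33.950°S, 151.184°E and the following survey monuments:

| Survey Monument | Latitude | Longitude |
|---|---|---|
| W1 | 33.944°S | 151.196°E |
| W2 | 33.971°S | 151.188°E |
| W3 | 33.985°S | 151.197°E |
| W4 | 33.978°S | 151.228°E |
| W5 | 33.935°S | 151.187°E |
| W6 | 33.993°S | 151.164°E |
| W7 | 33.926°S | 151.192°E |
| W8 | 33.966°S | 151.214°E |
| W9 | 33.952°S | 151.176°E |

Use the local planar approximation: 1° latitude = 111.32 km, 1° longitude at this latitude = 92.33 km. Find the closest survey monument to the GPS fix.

Distances from 33.950°S, 151.184°E:
W1: √((0.006·111.32)² + (0.012·92.33)²) = √(0.44612 + 1.22758) = 1.294 km
W2: √((-0.021·111.32)² + (0.004·92.33)²) = √(5.46493 + 0.13640) = 2.367 km
W3: √((-0.035·111.32)² + (0.013·92.33)²) = √(15.18037 + 1.44070) = 4.077 km
W4: √((-0.028·111.32)² + (0.044·92.33)²) = √(9.71544 + 16.50407) = 5.120 km
W5: √((0.015·111.32)² + (0.003·92.33)²) = √(2.78823 + 0.07672) = 1.693 km
W6: √((-0.043·111.32)² + (-0.020·92.33)²) = √(22.91307 + 3.40993) = 5.131 km
W7: √((0.024·111.32)² + (0.008·92.33)²) = √(7.13787 + 0.54559) = 2.772 km
W8: √((-0.016·111.32)² + (0.030·92.33)²) = √(3.17239 + 7.67235) = 3.293 km
W9: √((-0.002·111.32)² + (-0.008·92.33)²) = √(0.04957 + 0.54559) = 0.771 km
Minimum: W9 at 0.771 km.

W9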